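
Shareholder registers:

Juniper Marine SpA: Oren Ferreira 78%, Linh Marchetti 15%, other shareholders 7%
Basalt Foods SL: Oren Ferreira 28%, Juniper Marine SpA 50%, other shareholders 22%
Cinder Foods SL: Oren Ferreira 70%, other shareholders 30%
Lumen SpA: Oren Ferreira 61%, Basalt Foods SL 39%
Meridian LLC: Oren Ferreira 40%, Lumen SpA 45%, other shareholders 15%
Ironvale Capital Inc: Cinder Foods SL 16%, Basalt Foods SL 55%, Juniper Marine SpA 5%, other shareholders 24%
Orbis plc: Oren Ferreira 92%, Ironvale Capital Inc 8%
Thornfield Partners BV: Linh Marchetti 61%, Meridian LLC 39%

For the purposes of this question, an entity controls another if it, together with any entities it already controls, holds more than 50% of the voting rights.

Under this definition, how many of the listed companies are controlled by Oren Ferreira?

7

Oren holds 78% of Juniper, so Oren controls Juniper.
Oren and Juniper together hold 28% + 50% = 78% of Basalt, so Oren controls Basalt.
Oren holds 70% of Cinder, so Oren controls Cinder.
Oren and Basalt together hold 61% + 39% = 100% of Lumen, so Oren controls Lumen.
Oren and Lumen together hold 40% + 45% = 85% of Meridian, so Oren controls Meridian.
Cinder and Basalt and Juniper together hold 16% + 55% + 5% = 76% of Ironvale, so Oren controls Ironvale.
Oren and Ironvale together hold 92% + 8% = 100% of Orbis, so Oren controls Orbis.
No other company's threshold is met.
Oren controls 7 companies.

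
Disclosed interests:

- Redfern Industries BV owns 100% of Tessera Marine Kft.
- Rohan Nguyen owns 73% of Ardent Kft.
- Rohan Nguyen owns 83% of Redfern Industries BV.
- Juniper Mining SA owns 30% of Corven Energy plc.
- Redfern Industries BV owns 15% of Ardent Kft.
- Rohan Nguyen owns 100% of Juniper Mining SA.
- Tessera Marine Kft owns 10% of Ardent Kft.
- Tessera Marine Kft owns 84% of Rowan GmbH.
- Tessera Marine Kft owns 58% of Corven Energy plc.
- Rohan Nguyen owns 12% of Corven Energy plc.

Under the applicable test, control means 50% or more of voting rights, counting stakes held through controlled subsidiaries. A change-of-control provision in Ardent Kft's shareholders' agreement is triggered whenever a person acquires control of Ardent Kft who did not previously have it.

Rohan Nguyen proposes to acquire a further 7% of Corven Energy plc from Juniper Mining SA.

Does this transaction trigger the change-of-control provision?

No

The purchase adds only to Rohan's holdings (Juniper's stake shrinks), so Rohan is the only person who could newly come to control Ardent.
Rohan holds 83% of Redfern, so Rohan controls Redfern.
Redfern holds 100% of Tessera, so Rohan controls Tessera.
Redfern and Tessera and Rohan together hold 15% + 10% + 73% = 98% of Ardent, so Rohan controls Ardent.
So Rohan already controls Ardent before the transaction.
After the purchase, Rohan's direct stake in Corven rises to 12% + 7% = 19%, and Juniper's stake falls to 23%.
Rohan controlled Ardent already, so this is not a new person acquiring control; every other person's position is unchanged or reduced.
No new person acquires control, so the clause is not triggered.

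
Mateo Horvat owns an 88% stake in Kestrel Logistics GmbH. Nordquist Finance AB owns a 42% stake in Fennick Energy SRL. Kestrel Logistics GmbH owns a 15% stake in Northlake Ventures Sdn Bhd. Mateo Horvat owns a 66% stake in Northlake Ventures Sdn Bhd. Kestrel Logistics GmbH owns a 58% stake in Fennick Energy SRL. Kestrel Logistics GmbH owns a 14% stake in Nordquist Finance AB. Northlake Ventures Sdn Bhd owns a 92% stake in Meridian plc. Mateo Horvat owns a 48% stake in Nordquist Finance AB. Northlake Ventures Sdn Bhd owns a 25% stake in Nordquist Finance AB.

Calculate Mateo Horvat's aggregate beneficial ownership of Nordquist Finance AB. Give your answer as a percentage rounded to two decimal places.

Mateo reaches Nordquist along 4 paths.
Direct stake: 48% = 48%.
Via Kestrel → Northlake: 88% × 15% × 25% = 3.3%.
Via Northlake: 66% × 25% = 16.5%.
Via Kestrel: 88% × 14% = 12.32%.
Total: 48% + 3.3% + 16.5% + 12.32% = 80.12%.

80.12%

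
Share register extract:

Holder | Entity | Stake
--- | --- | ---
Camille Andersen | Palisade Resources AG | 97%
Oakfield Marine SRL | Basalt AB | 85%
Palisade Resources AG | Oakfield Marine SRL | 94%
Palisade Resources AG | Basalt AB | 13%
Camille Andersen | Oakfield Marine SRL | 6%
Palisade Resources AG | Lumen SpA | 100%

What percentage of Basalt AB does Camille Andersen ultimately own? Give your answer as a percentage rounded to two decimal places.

95.21%

Camille reaches Basalt along 3 paths.
Via Palisade: 97% × 13% = 12.61%.
Via Oakfield: 6% × 85% = 5.1%.
Via Palisade → Oakfield: 97% × 94% × 85% = 77.503%.
Total: 12.61% + 5.1% + 77.503% = 95.213%.
Rounded: 95.21%.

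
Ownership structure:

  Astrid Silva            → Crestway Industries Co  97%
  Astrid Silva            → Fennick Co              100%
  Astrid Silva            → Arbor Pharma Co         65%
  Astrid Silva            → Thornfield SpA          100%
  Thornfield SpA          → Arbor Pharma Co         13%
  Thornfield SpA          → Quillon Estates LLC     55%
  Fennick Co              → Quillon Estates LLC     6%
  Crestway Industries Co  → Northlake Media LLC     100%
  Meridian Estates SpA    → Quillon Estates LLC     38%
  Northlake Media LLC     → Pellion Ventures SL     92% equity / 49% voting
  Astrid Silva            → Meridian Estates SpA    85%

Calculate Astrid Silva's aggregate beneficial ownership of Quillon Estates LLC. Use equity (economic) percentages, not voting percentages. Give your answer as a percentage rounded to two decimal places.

93.30%

Astrid reaches Quillon along 3 paths.
Via Thornfield: 100% × 55% = 55%.
Via Meridian: 85% × 38% = 32.3%.
Via Fennick: 100% × 6% = 6%.
Total: 55% + 32.3% + 6% = 93.3%.
Rounded: 93.30%.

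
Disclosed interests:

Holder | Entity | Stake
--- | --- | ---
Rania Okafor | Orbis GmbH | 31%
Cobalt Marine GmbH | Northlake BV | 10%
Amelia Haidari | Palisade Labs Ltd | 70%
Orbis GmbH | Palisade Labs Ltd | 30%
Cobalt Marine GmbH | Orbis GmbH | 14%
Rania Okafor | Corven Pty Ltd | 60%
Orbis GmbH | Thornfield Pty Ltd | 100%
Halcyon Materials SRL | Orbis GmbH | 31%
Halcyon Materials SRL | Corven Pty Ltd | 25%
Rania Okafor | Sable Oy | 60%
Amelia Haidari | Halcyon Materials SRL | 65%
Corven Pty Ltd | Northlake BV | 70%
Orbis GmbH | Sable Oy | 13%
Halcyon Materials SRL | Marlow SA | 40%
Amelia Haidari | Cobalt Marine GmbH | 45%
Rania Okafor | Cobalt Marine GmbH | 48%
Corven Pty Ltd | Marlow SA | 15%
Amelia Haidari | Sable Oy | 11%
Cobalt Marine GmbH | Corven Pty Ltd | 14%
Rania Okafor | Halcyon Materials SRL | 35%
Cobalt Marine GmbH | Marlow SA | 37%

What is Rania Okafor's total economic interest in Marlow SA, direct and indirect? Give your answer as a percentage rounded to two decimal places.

43.08%

Rania reaches Marlow along 5 paths.
Via Halcyon: 35% × 40% = 14%.
Via Cobalt: 48% × 37% = 17.76%.
Via Corven: 60% × 15% = 9%.
Via Halcyon → Corven: 35% × 25% × 15% = 1.3125%.
Via Cobalt → Corven: 48% × 14% × 15% = 1.008%.
Total: 14% + 17.76% + 9% + 1.3125% + 1.008% = 43.0805%.
Rounded: 43.08%.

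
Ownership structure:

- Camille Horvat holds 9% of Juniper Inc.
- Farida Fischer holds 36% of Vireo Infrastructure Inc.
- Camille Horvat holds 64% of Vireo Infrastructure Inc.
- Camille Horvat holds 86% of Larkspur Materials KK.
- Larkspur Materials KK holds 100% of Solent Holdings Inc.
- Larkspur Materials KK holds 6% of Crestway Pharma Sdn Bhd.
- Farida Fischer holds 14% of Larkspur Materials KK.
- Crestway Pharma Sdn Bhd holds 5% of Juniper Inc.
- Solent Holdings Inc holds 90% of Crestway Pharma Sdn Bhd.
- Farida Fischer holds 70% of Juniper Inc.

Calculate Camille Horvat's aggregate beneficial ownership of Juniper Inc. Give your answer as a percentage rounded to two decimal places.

Camille reaches Juniper along 3 paths.
Via Larkspur → Crestway: 86% × 6% × 5% = 0.258%.
Via Larkspur → Solent → Crestway: 86% × 100% × 90% × 5% = 3.87%.
Direct stake: 9% = 9%.
Total: 0.258% + 3.87% + 9% = 13.128%.
Rounded: 13.13%.

13.13%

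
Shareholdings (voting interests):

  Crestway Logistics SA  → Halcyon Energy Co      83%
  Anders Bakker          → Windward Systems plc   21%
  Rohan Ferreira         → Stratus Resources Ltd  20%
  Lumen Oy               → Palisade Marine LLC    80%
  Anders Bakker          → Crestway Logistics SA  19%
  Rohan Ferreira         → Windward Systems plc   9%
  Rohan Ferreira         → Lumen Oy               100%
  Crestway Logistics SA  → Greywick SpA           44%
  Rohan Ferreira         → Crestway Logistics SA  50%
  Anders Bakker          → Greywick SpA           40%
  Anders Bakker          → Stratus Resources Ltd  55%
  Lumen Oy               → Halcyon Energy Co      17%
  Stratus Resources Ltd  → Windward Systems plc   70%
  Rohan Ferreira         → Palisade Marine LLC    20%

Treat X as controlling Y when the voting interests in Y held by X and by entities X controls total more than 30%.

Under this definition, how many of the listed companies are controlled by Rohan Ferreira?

Rohan holds 50% of Crestway, so Rohan controls Crestway.
Rohan holds 100% of Lumen, so Rohan controls Lumen.
Crestway holds 44% of Greywick, so Rohan controls Greywick.
Lumen and Rohan together hold 80% + 20% = 100% of Palisade, so Rohan controls Palisade.
Lumen and Crestway together hold 17% + 83% = 100% of Halcyon, so Rohan controls Halcyon.
No other company's threshold is met.
Rohan controls 5 companies.

5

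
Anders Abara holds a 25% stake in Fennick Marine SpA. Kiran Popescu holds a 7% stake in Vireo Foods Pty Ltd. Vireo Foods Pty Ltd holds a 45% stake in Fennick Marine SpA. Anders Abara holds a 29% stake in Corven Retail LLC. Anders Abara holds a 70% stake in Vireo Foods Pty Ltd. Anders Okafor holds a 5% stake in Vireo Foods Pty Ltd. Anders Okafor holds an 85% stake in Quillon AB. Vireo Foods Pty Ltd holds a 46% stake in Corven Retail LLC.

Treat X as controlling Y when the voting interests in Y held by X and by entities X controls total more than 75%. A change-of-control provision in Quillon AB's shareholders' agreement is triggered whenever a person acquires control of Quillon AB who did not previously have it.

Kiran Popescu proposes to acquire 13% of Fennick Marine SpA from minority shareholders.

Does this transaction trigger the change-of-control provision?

No

The purchase changes only Kiran's holdings, so Kiran is the only person who could newly come to control Quillon.
Kiran's largest direct stake is 7% in Vireo, which does not meet the threshold, so Kiran controls no company.
Neither Kiran nor any entity Kiran controls holds any voting interest in Quillon.
So before the transaction, Kiran does not control Quillon.
After the purchase, Kiran holds 13% of Fennick directly.
Kiran's side now holds 13% of Fennick, not > 75%, so Kiran still does not control Fennick.
After the transaction, neither Kiran nor any entity Kiran controls holds a voting interest in Quillon, so Kiran still does not control it.
No new person acquires control, so the clause is not triggered.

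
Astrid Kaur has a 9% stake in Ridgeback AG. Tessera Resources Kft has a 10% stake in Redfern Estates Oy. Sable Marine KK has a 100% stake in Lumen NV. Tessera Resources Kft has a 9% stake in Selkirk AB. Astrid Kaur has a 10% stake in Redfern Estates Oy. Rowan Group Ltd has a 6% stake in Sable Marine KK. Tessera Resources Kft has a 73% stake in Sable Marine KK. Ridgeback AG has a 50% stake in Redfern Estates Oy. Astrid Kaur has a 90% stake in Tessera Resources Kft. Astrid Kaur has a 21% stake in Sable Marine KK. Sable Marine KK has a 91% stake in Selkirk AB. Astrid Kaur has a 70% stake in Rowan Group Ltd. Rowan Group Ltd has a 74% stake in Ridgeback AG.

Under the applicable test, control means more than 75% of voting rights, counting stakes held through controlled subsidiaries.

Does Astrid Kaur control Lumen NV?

Astrid holds 90% of Tessera, so Astrid controls Tessera.
Tessera and Astrid together hold 73% + 21% = 94% of Sable, so Astrid controls Sable.
Sable holds 100% of Lumen, so Astrid controls Lumen.

Yes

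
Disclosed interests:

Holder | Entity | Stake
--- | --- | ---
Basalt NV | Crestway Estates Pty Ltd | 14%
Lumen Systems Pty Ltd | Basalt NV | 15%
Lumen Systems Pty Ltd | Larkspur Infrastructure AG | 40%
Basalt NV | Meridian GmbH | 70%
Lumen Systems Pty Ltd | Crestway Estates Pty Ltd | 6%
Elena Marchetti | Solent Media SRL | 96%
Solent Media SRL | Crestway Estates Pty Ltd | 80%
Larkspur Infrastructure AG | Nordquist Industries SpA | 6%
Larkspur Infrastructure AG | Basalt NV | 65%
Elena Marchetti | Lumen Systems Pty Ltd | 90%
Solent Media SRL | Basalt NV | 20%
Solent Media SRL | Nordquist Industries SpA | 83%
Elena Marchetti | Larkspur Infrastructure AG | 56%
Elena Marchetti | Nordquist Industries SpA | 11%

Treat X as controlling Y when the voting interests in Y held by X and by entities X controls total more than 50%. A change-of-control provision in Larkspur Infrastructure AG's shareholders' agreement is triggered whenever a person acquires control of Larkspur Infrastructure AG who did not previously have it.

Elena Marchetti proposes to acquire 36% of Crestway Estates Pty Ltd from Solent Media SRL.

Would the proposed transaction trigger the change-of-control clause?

No

The purchase adds only to Elena's holdings (Solent's stake shrinks), so Elena is the only person who could newly come to control Larkspur.
Elena holds 90% of Lumen, so Elena controls Lumen.
Elena and Lumen together hold 56% + 40% = 96% of Larkspur, so Elena controls Larkspur.
So Elena already controls Larkspur before the transaction.
After the purchase, Elena holds 36% of Crestway directly, and Solent's stake falls to 44%.
Elena controlled Larkspur already, so this is not a new person acquiring control; every other person's position is unchanged or reduced.
No new person acquires control, so the clause is not triggered.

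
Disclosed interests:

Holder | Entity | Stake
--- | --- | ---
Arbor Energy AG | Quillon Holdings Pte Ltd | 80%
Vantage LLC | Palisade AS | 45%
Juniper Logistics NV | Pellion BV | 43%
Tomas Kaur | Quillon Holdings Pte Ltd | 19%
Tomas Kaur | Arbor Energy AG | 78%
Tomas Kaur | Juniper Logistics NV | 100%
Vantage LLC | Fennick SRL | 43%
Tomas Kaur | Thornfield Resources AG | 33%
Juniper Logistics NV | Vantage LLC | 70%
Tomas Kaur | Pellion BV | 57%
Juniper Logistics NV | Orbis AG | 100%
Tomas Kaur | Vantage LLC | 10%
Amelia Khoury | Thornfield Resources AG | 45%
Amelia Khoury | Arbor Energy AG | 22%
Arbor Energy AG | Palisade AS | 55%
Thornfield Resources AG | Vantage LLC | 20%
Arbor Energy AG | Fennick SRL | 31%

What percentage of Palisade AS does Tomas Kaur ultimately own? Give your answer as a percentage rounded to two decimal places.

81.87%

Tomas reaches Palisade along 4 paths.
Via Arbor: 78% × 55% = 42.9%.
Via Thornfield → Vantage: 33% × 20% × 45% = 2.97%.
Via Juniper → Vantage: 100% × 70% × 45% = 31.5%.
Via Vantage: 10% × 45% = 4.5%.
Total: 42.9% + 2.97% + 31.5% + 4.5% = 81.87%.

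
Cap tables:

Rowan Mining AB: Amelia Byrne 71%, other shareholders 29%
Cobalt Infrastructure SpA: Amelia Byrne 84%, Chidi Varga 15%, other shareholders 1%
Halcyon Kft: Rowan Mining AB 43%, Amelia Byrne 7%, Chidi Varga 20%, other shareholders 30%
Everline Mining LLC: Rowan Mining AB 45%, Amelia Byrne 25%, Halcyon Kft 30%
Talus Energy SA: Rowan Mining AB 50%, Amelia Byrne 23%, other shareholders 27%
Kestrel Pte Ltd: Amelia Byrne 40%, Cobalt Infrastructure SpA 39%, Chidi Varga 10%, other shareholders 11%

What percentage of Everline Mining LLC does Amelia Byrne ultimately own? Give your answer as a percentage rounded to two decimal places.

Amelia reaches Everline along 4 paths.
Via Rowan: 71% × 45% = 31.95%.
Direct stake: 25% = 25%.
Via Rowan → Halcyon: 71% × 43% × 30% = 9.159%.
Via Halcyon: 7% × 30% = 2.1%.
Total: 31.95% + 25% + 9.159% + 2.1% = 68.209%.
Rounded: 68.21%.

68.21%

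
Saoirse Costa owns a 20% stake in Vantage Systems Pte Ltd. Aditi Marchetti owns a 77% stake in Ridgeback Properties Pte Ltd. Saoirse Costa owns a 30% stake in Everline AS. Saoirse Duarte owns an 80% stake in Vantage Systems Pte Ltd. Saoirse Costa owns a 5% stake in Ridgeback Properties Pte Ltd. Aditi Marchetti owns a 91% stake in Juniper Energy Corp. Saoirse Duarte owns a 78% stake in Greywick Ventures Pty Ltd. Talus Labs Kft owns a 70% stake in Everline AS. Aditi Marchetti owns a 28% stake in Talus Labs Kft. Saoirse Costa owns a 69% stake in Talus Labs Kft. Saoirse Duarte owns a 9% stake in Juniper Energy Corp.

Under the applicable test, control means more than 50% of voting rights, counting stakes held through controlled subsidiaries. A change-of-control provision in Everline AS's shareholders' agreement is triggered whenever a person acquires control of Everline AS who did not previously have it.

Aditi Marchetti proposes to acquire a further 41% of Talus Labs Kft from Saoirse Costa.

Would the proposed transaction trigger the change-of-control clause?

The purchase adds only to Aditi's holdings (Saoirse Costa's stake shrinks), so Aditi is the only person who could newly come to control Everline.
Aditi holds 91% of Juniper, so Aditi controls Juniper.
Aditi holds 77% of Ridgeback, so Aditi controls Ridgeback.
Neither Aditi nor any entity Aditi controls holds any voting interest in Everline.
So before the transaction, Aditi does not control Everline.
After the purchase, Aditi's direct stake in Talus rises to 28% + 41% = 69%, and Saoirse Costa's stake falls to 28%.
Aditi holds 69% of Talus, so Aditi controls Talus.
Talus holds 70% of Everline, so Aditi controls Everline.
Aditi did not control Everline before and does after, so the clause is triggered.

Yes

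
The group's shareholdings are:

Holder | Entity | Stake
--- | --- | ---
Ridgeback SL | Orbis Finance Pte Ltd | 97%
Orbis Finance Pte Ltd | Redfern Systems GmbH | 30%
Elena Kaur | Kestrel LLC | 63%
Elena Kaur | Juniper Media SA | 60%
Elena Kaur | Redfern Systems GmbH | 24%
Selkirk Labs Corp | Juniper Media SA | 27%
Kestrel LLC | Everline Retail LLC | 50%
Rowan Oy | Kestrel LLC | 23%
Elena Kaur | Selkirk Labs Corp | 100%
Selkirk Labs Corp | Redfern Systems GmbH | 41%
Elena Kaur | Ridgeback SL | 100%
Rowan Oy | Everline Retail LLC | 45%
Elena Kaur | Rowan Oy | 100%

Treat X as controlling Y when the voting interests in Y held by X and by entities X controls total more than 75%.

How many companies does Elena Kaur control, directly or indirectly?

Elena holds 100% of Rowan, so Elena controls Rowan.
Elena holds 100% of Ridgeback, so Elena controls Ridgeback.
Elena holds 100% of Selkirk, so Elena controls Selkirk.
Ridgeback holds 97% of Orbis, so Elena controls Orbis.
Elena and Rowan together hold 63% + 23% = 86% of Kestrel, so Elena controls Kestrel.
Selkirk and Elena together hold 27% + 60% = 87% of Juniper, so Elena controls Juniper.
Selkirk and Orbis and Elena together hold 41% + 30% + 24% = 95% of Redfern, so Elena controls Redfern.
Kestrel and Rowan together hold 50% + 45% = 95% of Everline, so Elena controls Everline.
Elena controls 8 companies.

8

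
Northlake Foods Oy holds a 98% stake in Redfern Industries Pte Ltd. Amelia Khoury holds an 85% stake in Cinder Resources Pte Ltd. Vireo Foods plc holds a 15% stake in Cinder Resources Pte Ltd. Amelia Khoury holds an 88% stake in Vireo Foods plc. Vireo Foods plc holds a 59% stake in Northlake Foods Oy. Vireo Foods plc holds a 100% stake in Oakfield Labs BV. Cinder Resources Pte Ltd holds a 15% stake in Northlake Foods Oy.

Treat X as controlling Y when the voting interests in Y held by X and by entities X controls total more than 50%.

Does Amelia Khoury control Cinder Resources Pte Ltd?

Yes

Amelia holds 88% of Vireo, so Amelia controls Vireo.
Amelia and Vireo together hold 85% + 15% = 100% of Cinder, so Amelia controls Cinder.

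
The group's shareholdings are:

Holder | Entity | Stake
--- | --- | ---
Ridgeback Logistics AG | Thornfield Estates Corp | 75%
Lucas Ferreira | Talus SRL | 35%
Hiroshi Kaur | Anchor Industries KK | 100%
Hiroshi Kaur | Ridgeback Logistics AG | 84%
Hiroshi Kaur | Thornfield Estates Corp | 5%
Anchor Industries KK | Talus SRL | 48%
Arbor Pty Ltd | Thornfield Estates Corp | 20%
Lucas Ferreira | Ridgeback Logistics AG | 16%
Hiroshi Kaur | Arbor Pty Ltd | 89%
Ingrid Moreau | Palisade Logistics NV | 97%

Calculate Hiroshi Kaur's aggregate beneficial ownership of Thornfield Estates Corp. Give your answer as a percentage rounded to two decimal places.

85.80%

Hiroshi reaches Thornfield along 3 paths.
Direct stake: 5% = 5%.
Via Ridgeback: 84% × 75% = 63%.
Via Arbor: 89% × 20% = 17.8%.
Total: 5% + 63% + 17.8% = 85.8%.
Rounded: 85.80%.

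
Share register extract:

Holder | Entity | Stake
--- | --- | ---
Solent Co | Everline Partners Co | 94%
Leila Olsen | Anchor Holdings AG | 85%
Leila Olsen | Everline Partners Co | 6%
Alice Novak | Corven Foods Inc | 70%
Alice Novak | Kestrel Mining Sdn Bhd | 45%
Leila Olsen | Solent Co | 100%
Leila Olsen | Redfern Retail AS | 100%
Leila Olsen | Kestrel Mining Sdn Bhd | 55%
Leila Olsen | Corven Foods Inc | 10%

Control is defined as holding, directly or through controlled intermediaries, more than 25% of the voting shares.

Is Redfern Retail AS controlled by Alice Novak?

Alice holds 70% of Corven, so Alice controls Corven.
Alice holds 45% of Kestrel, so Alice controls Kestrel.
Neither Alice nor any entity Alice controls holds any voting interest in Redfern.
So Alice does not control Redfern.

No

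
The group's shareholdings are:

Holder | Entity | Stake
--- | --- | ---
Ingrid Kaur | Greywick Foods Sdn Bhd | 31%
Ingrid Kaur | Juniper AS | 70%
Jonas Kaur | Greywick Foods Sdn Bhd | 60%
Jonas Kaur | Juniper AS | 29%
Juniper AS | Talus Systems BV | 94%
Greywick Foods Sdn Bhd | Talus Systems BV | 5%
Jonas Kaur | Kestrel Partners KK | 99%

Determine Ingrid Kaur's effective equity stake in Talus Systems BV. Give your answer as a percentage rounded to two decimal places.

67.35%

Ingrid reaches Talus along 2 paths.
Via Juniper: 70% × 94% = 65.8%.
Via Greywick: 31% × 5% = 1.55%.
Total: 65.8% + 1.55% = 67.35%.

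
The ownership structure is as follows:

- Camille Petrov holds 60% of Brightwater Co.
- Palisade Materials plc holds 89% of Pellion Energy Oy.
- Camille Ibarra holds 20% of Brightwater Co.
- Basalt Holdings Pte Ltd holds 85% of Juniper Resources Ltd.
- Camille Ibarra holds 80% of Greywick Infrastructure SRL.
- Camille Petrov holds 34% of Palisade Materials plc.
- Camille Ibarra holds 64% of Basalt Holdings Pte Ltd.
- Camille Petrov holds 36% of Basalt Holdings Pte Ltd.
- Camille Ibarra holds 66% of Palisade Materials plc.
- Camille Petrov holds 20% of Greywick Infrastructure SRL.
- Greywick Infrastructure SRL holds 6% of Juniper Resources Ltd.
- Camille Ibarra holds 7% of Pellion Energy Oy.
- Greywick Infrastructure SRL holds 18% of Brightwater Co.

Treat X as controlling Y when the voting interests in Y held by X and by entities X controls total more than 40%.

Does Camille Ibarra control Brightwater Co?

No

Camille Ibarra holds 80% of Greywick, so Camille Ibarra controls Greywick.
Camille Ibarra holds 64% of Basalt, so Camille Ibarra controls Basalt.
Camille Ibarra holds 66% of Palisade, so Camille Ibarra controls Palisade.
Camille Ibarra and Palisade together hold 7% + 89% = 96% of Pellion, so Camille Ibarra controls Pellion.
Basalt and Greywick together hold 85% + 6% = 91% of Juniper, so Camille Ibarra controls Juniper.
In Brightwater, Camille Ibarra's side holds only 18% + 20% = 38%, not > 40%.
So Camille Ibarra does not control Brightwater.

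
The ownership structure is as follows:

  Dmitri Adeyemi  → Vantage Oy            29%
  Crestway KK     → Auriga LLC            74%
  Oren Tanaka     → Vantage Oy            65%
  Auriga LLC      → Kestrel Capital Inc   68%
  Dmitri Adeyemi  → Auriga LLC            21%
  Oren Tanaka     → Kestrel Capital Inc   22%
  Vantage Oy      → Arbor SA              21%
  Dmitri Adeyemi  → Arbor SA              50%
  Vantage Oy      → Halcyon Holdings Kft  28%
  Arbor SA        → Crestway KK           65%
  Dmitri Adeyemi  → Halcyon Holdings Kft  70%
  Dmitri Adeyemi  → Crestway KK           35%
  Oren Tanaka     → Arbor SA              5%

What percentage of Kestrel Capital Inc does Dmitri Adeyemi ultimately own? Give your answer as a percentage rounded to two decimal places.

Dmitri reaches Kestrel along 4 paths.
Via Crestway → Auriga: 35% × 74% × 68% = 17.612%.
Via Arbor → Crestway → Auriga: 50% × 65% × 74% × 68% = 16.354%.
Via Vantage → Arbor → Crestway → Auriga: 29% × 21% × 65% × 74% × 68% = 1.9919172%.
Via Auriga: 21% × 68% = 14.28%.
Total: 17.612% + 16.354% + 1.9919172% + 14.28% = 50.2379172%.
Rounded: 50.24%.

50.24%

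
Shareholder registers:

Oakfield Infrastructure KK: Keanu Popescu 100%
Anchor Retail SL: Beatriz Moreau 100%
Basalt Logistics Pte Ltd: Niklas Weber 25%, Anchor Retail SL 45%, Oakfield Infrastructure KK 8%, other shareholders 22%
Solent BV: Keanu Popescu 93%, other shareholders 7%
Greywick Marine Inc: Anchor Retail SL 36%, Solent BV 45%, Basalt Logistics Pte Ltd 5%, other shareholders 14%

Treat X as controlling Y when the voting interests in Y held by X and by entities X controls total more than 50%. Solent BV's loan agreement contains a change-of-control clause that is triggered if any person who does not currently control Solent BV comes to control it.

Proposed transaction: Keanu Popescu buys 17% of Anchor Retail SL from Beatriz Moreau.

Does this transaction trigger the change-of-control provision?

The purchase adds only to Keanu's holdings (Beatriz's stake shrinks), so Keanu is the only person who could newly come to control Solent.
Keanu holds 93% of Solent, so Keanu controls Solent.
So Keanu already controls Solent before the transaction.
After the purchase, Keanu holds 17% of Anchor directly, and Beatriz's stake falls to 83%.
Keanu controlled Solent already, so this is not a new person acquiring control; every other person's position is unchanged or reduced.
No new person acquires control, so the clause is not triggered.

No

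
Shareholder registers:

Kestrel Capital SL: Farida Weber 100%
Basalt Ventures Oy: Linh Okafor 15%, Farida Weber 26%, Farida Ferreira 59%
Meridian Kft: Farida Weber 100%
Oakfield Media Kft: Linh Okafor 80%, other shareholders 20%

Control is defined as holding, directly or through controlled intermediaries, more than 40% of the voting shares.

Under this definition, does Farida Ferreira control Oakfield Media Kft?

Farida Ferreira holds 59% of Basalt, so Farida Ferreira controls Basalt.
Neither Farida Ferreira nor any entity Farida Ferreira controls holds any voting interest in Oakfield.
So Farida Ferreira does not control Oakfield.

No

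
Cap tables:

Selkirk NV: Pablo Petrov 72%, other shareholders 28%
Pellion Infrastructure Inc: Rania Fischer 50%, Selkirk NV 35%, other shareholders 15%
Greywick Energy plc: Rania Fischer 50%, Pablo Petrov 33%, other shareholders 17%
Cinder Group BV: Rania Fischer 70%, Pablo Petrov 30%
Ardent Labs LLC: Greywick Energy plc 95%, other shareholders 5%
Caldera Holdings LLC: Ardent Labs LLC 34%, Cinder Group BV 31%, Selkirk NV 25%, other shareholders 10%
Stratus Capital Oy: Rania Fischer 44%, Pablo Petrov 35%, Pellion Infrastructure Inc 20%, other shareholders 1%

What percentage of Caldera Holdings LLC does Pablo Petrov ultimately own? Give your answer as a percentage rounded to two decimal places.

Pablo reaches Caldera along 3 paths.
Via Greywick → Ardent: 33% × 95% × 34% = 10.659%.
Via Cinder: 30% × 31% = 9.3%.
Via Selkirk: 72% × 25% = 18%.
Total: 10.659% + 9.3% + 18% = 37.959%.
Rounded: 37.96%.

37.96%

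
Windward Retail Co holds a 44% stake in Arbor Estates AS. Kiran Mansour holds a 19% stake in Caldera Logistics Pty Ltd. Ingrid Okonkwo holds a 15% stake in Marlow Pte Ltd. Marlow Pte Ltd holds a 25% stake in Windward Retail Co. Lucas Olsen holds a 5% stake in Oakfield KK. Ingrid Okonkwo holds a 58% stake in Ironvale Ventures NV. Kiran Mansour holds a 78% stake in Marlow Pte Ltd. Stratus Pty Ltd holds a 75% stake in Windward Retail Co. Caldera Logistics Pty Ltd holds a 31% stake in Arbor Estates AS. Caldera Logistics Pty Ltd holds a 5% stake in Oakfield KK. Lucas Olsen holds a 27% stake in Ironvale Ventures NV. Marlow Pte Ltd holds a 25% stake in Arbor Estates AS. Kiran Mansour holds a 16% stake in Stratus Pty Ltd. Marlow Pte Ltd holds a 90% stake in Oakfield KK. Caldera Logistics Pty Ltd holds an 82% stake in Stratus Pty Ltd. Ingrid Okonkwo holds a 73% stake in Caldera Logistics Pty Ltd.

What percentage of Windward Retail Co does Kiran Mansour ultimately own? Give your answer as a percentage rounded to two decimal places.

43.19%

Kiran reaches Windward along 3 paths.
Via Caldera → Stratus: 19% × 82% × 75% = 11.685%.
Via Stratus: 16% × 75% = 12%.
Via Marlow: 78% × 25% = 19.5%.
Total: 11.685% + 12% + 19.5% = 43.185%.
Rounded: 43.19%.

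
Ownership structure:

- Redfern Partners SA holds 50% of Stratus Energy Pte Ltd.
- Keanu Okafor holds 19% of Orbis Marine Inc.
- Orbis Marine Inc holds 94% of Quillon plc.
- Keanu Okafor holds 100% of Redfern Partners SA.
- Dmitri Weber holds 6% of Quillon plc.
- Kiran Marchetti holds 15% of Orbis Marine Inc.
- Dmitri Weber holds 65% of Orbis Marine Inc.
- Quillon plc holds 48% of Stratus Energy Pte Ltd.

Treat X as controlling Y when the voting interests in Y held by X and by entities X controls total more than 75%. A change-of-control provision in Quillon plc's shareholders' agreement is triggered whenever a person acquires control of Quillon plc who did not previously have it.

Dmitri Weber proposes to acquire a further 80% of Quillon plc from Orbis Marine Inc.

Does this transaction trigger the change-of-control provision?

The purchase adds only to Dmitri's holdings (Orbis's stake shrinks), so Dmitri is the only person who could newly come to control Quillon.
Dmitri's largest direct stake is 65% in Orbis, which does not meet the threshold, so Dmitri controls no company.
In Quillon, Dmitri's side holds only 6%, not > 75%.
So before the transaction, Dmitri does not control Quillon.
After the purchase, Dmitri's direct stake in Quillon rises to 6% + 80% = 86%, and Orbis's stake falls to 14%.
Dmitri holds 86% of Quillon, so Dmitri controls Quillon.
Dmitri did not control Quillon before and does after, so the clause is triggered.

Yes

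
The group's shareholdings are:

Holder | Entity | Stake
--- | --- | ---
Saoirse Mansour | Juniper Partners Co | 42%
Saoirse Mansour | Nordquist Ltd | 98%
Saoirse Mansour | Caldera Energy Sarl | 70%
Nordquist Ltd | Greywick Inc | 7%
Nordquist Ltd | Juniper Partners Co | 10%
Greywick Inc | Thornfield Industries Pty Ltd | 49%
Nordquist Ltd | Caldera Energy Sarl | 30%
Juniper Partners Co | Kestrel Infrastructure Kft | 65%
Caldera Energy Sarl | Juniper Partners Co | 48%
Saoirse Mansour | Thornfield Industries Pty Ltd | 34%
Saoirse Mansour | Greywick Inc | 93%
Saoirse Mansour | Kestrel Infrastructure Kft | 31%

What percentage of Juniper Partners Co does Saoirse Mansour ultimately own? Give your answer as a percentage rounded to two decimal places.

Saoirse reaches Juniper along 4 paths.
Via Caldera: 70% × 48% = 33.6%.
Via Nordquist → Caldera: 98% × 30% × 48% = 14.112%.
Via Nordquist: 98% × 10% = 9.8%.
Direct stake: 42% = 42%.
Total: 33.6% + 14.112% + 9.8% + 42% = 99.512%.
Rounded: 99.51%.

99.51%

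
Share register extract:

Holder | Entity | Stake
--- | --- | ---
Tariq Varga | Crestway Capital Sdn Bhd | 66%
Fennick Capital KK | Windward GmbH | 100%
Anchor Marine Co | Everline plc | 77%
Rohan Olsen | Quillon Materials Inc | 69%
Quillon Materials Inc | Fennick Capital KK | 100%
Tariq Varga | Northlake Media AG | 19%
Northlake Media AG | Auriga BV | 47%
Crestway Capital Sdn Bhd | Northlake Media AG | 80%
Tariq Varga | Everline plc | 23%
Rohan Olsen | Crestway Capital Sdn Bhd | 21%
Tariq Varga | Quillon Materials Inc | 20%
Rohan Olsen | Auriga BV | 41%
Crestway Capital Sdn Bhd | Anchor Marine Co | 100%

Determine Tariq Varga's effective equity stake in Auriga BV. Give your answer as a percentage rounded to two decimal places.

33.75%

Tariq reaches Auriga along 2 paths.
Via Northlake: 19% × 47% = 8.93%.
Via Crestway → Northlake: 66% × 80% × 47% = 24.816%.
Total: 8.93% + 24.816% = 33.746%.
Rounded: 33.75%.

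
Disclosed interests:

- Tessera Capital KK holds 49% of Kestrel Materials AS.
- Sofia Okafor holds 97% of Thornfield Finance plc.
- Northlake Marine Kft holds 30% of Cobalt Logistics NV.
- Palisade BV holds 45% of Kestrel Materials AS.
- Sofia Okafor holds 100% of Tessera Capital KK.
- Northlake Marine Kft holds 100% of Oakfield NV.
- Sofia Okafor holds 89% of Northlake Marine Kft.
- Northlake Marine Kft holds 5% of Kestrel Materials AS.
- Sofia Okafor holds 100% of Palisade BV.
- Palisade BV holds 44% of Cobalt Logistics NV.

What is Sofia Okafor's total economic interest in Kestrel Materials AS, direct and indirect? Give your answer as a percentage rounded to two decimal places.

Sofia reaches Kestrel along 3 paths.
Via Palisade: 100% × 45% = 45%.
Via Northlake: 89% × 5% = 4.45%.
Via Tessera: 100% × 49% = 49%.
Total: 45% + 4.45% + 49% = 98.45%.

98.45%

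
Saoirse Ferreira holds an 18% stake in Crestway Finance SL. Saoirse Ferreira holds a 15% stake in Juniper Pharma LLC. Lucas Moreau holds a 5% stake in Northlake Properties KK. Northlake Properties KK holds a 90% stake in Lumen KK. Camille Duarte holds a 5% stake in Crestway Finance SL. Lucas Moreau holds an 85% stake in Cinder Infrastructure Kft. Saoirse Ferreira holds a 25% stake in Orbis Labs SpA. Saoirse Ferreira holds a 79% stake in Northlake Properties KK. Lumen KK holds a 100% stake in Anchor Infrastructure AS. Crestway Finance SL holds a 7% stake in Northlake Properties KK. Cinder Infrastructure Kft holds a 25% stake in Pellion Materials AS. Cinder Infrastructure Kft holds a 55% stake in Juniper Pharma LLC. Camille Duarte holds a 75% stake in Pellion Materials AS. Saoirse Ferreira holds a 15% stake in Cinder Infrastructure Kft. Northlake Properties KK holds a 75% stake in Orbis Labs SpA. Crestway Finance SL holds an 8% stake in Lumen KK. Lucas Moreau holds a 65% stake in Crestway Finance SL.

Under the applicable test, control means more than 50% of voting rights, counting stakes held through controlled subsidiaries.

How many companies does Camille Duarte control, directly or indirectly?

Camille holds 75% of Pellion, so Camille controls Pellion.
No other company's threshold is met.
Camille controls 1 company.

1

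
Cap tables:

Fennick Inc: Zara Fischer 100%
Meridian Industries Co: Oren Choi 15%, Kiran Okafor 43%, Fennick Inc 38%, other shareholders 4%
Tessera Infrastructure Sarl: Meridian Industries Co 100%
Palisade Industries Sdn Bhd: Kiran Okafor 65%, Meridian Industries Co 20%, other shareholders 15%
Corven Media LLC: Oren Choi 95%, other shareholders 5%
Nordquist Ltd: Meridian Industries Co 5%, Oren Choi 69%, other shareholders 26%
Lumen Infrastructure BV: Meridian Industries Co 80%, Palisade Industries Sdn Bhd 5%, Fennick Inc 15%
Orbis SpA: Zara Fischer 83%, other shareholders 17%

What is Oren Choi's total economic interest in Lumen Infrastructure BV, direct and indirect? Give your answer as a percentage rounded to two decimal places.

12.15%

Oren reaches Lumen along 2 paths.
Via Meridian: 15% × 80% = 12%.
Via Meridian → Palisade: 15% × 20% × 5% = 0.15%.
Total: 12% + 0.15% = 12.15%.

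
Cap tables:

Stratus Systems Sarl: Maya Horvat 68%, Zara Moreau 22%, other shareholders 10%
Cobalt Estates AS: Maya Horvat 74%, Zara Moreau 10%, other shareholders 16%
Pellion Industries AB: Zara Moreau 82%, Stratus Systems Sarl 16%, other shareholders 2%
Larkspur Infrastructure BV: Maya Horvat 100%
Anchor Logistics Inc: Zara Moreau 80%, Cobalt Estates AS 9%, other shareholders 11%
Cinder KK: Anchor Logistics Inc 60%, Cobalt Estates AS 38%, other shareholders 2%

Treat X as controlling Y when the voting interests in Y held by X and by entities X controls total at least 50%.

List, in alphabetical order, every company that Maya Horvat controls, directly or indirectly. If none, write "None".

Maya holds 68% of Stratus, so Maya controls Stratus.
Maya holds 74% of Cobalt, so Maya controls Cobalt.
Maya holds 100% of Larkspur, so Maya controls Larkspur.
No other company's threshold is met.

Cobalt Estates AS, Larkspur Infrastructure BV, Stratus Systems Sarl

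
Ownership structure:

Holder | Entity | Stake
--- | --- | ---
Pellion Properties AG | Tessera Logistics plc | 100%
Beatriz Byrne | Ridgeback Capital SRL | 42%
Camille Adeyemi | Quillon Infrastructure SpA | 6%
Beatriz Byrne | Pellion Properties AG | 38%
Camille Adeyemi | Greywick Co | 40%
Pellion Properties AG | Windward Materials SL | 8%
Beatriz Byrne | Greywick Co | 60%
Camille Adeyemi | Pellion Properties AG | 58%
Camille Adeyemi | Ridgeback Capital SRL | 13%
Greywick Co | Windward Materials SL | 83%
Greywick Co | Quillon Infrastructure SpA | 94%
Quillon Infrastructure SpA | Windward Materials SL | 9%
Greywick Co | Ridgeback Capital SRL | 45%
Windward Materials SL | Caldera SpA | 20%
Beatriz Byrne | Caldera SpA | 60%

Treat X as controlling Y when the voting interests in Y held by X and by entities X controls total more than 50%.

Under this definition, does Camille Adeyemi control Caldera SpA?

No

Camille holds 58% of Pellion, so Camille controls Pellion.
Pellion holds 100% of Tessera, so Camille controls Tessera.
Neither Camille nor any entity Camille controls holds any voting interest in Caldera.
So Camille does not control Caldera.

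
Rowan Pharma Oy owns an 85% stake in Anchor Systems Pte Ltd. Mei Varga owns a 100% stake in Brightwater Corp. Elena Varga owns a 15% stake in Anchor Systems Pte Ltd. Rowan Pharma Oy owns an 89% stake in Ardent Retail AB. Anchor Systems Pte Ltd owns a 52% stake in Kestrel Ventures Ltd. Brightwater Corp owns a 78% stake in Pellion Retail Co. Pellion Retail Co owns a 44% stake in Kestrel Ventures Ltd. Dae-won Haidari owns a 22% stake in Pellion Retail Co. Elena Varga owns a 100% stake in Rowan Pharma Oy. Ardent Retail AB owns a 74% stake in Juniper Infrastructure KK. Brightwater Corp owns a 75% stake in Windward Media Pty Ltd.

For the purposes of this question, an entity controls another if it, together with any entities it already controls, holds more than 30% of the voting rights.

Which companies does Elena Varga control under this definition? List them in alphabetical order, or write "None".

Elena holds 100% of Rowan, so Elena controls Rowan.
Rowan holds 89% of Ardent, so Elena controls Ardent.
Elena and Rowan together hold 15% + 85% = 100% of Anchor, so Elena controls Anchor.
Anchor holds 52% of Kestrel, so Elena controls Kestrel.
Ardent holds 74% of Juniper, so Elena controls Juniper.
No other company's threshold is met.

Anchor Systems Pte Ltd, Ardent Retail AB, Juniper Infrastructure KK, Kestrel Ventures Ltd, Rowan Pharma Oy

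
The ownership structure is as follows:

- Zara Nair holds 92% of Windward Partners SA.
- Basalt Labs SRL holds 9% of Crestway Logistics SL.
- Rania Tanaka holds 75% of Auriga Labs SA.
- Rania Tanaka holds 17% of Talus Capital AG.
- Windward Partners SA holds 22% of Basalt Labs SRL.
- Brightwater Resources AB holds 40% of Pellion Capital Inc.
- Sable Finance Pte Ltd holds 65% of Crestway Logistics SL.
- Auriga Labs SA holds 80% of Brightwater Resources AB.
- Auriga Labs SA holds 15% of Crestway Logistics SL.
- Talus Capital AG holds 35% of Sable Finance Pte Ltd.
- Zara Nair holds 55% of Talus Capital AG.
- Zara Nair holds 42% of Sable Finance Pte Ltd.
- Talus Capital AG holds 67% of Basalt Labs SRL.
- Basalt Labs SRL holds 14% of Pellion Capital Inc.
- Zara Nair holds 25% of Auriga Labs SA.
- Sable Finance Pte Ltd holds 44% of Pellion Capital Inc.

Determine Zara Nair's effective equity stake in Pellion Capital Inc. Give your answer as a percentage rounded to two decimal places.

42.94%

Zara reaches Pellion along 5 paths.
Via Windward → Basalt: 92% × 22% × 14% = 2.8336%.
Via Talus → Basalt: 55% × 67% × 14% = 5.159%.
Via Auriga → Brightwater: 25% × 80% × 40% = 8%.
Via Sable: 42% × 44% = 18.48%.
Via Talus → Sable: 55% × 35% × 44% = 8.47%.
Total: 2.8336% + 5.159% + 8% + 18.48% + 8.47% = 42.9426%.
Rounded: 42.94%.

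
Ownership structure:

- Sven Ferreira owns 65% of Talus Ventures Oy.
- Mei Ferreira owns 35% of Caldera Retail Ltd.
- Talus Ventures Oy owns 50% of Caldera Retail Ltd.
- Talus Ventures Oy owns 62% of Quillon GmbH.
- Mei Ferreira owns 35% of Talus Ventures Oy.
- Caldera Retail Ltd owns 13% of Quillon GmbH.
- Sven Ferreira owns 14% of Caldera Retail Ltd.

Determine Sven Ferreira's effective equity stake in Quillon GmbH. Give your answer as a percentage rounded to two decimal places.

Sven reaches Quillon along 3 paths.
Via Talus: 65% × 62% = 40.3%.
Via Talus → Caldera: 65% × 50% × 13% = 4.225%.
Via Caldera: 14% × 13% = 1.82%.
Total: 40.3% + 4.225% + 1.82% = 46.345%.
Rounded: 46.35%.

46.35%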